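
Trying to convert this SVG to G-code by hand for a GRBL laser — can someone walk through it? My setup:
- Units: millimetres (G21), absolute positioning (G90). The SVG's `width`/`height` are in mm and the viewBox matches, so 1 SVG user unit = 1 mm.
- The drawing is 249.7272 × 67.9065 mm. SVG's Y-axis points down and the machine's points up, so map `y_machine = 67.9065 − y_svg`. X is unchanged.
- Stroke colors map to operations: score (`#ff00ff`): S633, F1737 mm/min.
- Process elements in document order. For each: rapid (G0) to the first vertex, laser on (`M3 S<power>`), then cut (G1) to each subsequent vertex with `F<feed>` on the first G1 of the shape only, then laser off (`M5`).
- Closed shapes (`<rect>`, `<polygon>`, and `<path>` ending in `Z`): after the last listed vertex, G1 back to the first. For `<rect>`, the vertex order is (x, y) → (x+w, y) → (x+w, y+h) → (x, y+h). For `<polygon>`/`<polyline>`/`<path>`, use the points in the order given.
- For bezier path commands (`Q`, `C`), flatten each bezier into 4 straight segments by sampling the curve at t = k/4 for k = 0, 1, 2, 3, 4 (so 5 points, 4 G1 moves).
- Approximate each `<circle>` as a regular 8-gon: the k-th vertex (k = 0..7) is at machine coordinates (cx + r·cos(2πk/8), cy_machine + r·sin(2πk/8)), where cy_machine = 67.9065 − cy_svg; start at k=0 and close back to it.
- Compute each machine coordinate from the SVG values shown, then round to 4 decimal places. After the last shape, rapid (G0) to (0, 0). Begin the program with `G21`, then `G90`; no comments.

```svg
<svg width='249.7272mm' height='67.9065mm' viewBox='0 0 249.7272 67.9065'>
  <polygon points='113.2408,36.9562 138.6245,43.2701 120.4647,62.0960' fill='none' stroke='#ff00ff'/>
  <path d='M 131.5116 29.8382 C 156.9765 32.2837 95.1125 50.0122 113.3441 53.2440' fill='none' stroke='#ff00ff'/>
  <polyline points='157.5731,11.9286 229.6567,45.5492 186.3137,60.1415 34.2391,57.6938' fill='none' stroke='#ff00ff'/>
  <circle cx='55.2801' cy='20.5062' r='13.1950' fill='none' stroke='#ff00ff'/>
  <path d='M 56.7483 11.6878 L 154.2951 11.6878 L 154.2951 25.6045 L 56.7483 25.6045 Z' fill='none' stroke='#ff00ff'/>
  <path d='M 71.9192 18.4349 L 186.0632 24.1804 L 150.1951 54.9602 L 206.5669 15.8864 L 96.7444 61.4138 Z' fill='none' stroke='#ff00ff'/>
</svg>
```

G21
G90
G0 X113.2408 Y30.9503
M3 S633
G1 X138.6245 Y24.6364 F1737
G1 X120.4647 Y5.8105
G1 X113.2408 Y30.9503
M5
G0 X131.5116 Y38.0683
M3 S633
G1 X136.8521 Y33.8339 F1737
G1 X125.1403 Y26.6603
G1 X112.0723 Y19.3392
G1 X113.3441 Y14.6625
M5
G0 X157.5731 Y55.9779
M3 S633
G1 X229.6567 Y22.3573 F1737
G1 X186.3137 Y7.7650
G1 X34.2391 Y10.2127
M5
G0 X68.4751 Y47.4003
M3 S633
G1 X64.6104 Y56.7306 F1737
G1 X55.2801 Y60.5953
G1 X45.9498 Y56.7306
G1 X42.0851 Y47.4003
G1 X45.9498 Y38.0700
G1 X55.2801 Y34.2053
G1 X64.6104 Y38.0700
G1 X68.4751 Y47.4003
M5
G0 X56.7483 Y56.2187
M3 S633
G1 X154.2951 Y56.2187 F1737
G1 X154.2951 Y42.3020
G1 X56.7483 Y42.3020
G1 X56.7483 Y56.2187
M5
G0 X71.9192 Y49.4716
M3 S633
G1 X186.0632 Y43.7261 F1737
G1 X150.1951 Y12.9463
G1 X206.5669 Y52.0201
G1 X96.7444 Y6.4927
G1 X71.9192 Y49.4716
M5
G0 X0.0000 Y0.0000

viewBox `0 0 249.7272 67.9065` with mm width/height → 1 unit = 1 mm. Flip: y_m = 67.9065 − y_svg.

**Shape 1** — `<polygon>` regular polygon, stroke `#ff00ff` → score (S633, F1737). Machine vertices: (113.2408,30.9503) → (138.6245,24.6364) → (120.4647,5.8105) → (113.2408,30.9503). Closed: final G1 returns to the first vertex.

**Shape 2** — `<path>` cubic bezier, stroke `#ff00ff` → score (S633, F1737). Control points (SVG): P0=(131.5116,29.8382), P1=(156.9765,32.2837), P2=(95.1125,50.0122), P3=(113.3441,53.2440); sampled at t=k/4. Machine vertices: (131.5116,38.0683) → (136.8521,33.8339) → (125.1403,26.6603) → (112.0723,19.3392) → (113.3441,14.6625). Open path.

**Shape 3** — `<polyline>` open polyline, stroke `#ff00ff` → score (S633, F1737). Machine vertices: (157.5731,55.9779) → (229.6567,22.3573) → (186.3137,7.7650) → (34.2391,10.2127). Open path.

**Shape 4** — `<circle>` circle, stroke `#ff00ff` → score (S633, F1737). Machine vertices: (68.4751,47.4003) → (64.6104,56.7306) → (55.2801,60.5953) → (45.9498,56.7306) → (42.0851,47.4003) → (45.9498,38.0700) → (55.2801,34.2053) → (64.6104,38.0700) → (68.4751,47.4003). Closed: final G1 returns to the first vertex.

**Shape 5** — `<path>` rectangle, stroke `#ff00ff` → score (S633, F1737). Machine vertices: (56.7483,56.2187) → (154.2951,56.2187) → (154.2951,42.3020) → (56.7483,42.3020) → (56.7483,56.2187). Closed: final G1 returns to the first vertex.

**Shape 6** — `<path>` closed polygon, stroke `#ff00ff` → score (S633, F1737). Machine vertices: (71.9192,49.4716) → (186.0632,43.7261) → (150.1951,12.9463) → (206.5669,52.0201) → (96.7444,6.4927) → (71.9192,49.4716). Closed: final G1 returns to the first vertex.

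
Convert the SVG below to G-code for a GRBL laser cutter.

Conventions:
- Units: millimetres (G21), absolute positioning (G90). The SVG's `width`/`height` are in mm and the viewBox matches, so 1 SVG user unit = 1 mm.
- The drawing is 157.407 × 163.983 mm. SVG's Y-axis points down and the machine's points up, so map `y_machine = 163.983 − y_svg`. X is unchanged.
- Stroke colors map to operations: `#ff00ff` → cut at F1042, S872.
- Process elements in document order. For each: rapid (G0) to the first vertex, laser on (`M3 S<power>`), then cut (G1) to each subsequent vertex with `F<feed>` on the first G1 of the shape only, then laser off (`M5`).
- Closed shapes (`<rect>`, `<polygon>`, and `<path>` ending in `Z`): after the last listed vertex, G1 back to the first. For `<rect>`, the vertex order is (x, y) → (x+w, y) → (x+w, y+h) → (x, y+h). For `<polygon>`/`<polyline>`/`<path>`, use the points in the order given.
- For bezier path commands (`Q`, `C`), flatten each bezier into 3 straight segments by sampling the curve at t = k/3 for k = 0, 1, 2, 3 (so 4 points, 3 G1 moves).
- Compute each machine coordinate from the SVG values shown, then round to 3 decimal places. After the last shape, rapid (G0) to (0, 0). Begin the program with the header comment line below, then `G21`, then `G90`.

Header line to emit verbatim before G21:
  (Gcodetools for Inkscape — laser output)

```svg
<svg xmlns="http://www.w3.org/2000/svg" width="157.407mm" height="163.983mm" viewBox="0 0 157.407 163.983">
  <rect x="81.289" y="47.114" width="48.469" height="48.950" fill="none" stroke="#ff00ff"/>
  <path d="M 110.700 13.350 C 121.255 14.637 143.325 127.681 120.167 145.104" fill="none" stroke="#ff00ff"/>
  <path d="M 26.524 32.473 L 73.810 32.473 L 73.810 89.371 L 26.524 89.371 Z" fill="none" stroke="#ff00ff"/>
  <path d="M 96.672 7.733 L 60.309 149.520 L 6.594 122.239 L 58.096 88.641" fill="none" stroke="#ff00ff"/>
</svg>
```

viewBox `0 0 157.407 163.983` with mm width/height → 1 unit = 1 mm. Flip: y_m = 163.983 − y_svg.

**Shape 1** — `<rect>` rectangle, stroke `#ff00ff` → cut (S872, F1042). Machine vertices: (81.289,116.869) → (129.758,116.869) → (129.758,67.919) → (81.289,67.919) → (81.289,116.869). Closed: final G1 returns to the first vertex.

**Shape 2** — `<path>` cubic bezier, stroke `#ff00ff` → cut (S872, F1042). Control points (SVG): P0=(110.700,13.350), P1=(121.255,14.637), P2=(143.325,127.681), P3=(120.167,145.104); sampled at t=k/3. Machine vertices: (110.700,150.633) → (122.992,119.774) → (130.351,60.495) → (120.167,18.879). Open path.

**Shape 3** — `<path>` rectangle, stroke `#ff00ff` → cut (S872, F1042). Machine vertices: (26.524,131.510) → (73.810,131.510) → (73.810,74.612) → (26.524,74.612) → (26.524,131.510). Closed: final G1 returns to the first vertex.

**Shape 4** — `<path>` open polyline, stroke `#ff00ff` → cut (S872, F1042). Machine vertices: (96.672,156.250) → (60.309,14.463) → (6.594,41.744) → (58.096,75.342). Open path.

(Gcodetools for Inkscape — laser output)
G21
G90
G0 X81.289 Y116.869
M3 S872
G1 X129.758 Y116.869 F1042
G1 X129.758 Y67.919
G1 X81.289 Y67.919
G1 X81.289 Y116.869
M5
G0 X110.700 Y150.633
M3 S872
G1 X122.992 Y119.774 F1042
G1 X130.351 Y60.495
G1 X120.167 Y18.879
M5
G0 X26.524 Y131.510
M3 S872
G1 X73.810 Y131.510 F1042
G1 X73.810 Y74.612
G1 X26.524 Y74.612
G1 X26.524 Y131.510
M5
G0 X96.672 Y156.250
M3 S872
G1 X60.309 Y14.463 F1042
G1 X6.594 Y41.744
G1 X58.096 Y75.342
M5
G0 X0.000 Y0.000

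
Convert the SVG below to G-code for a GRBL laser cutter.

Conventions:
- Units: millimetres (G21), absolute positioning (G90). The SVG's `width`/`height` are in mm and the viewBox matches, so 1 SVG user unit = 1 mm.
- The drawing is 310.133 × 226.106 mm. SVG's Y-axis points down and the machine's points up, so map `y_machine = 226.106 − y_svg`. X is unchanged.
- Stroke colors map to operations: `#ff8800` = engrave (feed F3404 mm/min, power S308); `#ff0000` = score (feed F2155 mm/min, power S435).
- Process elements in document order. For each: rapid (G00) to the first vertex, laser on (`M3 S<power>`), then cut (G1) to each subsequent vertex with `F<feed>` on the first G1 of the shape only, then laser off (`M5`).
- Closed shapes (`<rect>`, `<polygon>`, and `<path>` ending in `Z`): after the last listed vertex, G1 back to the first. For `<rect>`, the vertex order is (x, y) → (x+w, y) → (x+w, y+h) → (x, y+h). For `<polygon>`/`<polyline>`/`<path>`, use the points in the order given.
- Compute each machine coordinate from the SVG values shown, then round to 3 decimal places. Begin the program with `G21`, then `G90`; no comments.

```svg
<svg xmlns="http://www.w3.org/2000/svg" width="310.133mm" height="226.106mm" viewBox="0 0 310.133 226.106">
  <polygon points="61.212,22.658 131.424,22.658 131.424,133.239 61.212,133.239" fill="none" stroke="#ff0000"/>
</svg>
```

1 u = 1 mm; y_m = 226.106 − y.

[1] `<polygon>` rectangle, #ff0000→score S435 F2155: (61.212,203.448) → (131.424,203.448) → (131.424,92.867) → (61.212,92.867) → (61.212,203.448) (closed)

G21
G90
G00 X61.212 Y203.448
M3 S435
G1 X131.424 Y203.448 F2155
G1 X131.424 Y92.867
G1 X61.212 Y92.867
G1 X61.212 Y203.448
M5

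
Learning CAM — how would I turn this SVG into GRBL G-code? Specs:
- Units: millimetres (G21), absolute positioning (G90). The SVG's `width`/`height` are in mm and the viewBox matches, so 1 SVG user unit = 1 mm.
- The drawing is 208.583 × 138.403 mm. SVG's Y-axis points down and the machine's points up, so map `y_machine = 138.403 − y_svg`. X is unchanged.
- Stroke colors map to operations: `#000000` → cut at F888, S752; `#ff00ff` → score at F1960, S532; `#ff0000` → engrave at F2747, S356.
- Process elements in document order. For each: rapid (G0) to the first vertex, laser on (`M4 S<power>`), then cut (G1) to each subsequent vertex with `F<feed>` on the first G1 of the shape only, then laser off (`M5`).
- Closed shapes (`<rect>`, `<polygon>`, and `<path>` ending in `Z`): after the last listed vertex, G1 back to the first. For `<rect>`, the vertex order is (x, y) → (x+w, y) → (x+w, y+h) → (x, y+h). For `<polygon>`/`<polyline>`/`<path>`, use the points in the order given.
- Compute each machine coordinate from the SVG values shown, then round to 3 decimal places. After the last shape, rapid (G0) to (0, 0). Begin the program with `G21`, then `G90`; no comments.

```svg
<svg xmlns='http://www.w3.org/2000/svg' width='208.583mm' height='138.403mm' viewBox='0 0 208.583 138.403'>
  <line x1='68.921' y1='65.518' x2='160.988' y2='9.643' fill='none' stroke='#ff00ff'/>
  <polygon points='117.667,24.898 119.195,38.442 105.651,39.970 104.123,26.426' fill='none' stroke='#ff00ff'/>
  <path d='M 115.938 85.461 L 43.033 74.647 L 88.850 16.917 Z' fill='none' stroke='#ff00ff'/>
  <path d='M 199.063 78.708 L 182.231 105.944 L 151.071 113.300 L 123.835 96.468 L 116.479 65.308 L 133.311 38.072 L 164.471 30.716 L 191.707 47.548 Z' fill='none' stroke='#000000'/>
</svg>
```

G21
G90
G0 X68.921 Y72.885
M4 S532
G1 X160.988 Y128.760 F1960
M5
G0 X117.667 Y113.505
M4 S532
G1 X119.195 Y99.961 F1960
G1 X105.651 Y98.433
G1 X104.123 Y111.977
G1 X117.667 Y113.505
M5
G0 X115.938 Y52.942
M4 S532
G1 X43.033 Y63.756 F1960
G1 X88.850 Y121.486
G1 X115.938 Y52.942
M5
G0 X199.063 Y59.695
M4 S752
G1 X182.231 Y32.459 F888
G1 X151.071 Y25.103
G1 X123.835 Y41.935
G1 X116.479 Y73.095
G1 X133.311 Y100.331
G1 X164.471 Y107.687
G1 X191.707 Y90.855
G1 X199.063 Y59.695
M5
G0 X0.000 Y0.000

viewBox `0 0 208.583 138.403` with mm width/height → 1 unit = 1 mm. Flip: y_m = 138.403 − y_svg.

**Shape 1** — `<line>` line segment, stroke `#ff00ff` → score (S532, F1960). Machine vertices: (68.921,72.885) → (160.988,128.760). Open path.

**Shape 2** — `<polygon>` regular polygon, stroke `#ff00ff` → score (S532, F1960). Machine vertices: (117.667,113.505) → (119.195,99.961) → (105.651,98.433) → (104.123,111.977) → (117.667,113.505). Closed: final G1 returns to the first vertex.

**Shape 3** — `<path>` regular polygon, stroke `#ff00ff` → score (S532, F1960). Machine vertices: (115.938,52.942) → (43.033,63.756) → (88.850,121.486) → (115.938,52.942). Closed: final G1 returns to the first vertex.

**Shape 4** — `<path>` regular polygon, stroke `#000000` → cut (S752, F888). Machine vertices: (199.063,59.695) → (182.231,32.459) → (151.071,25.103) → (123.835,41.935) → (116.479,73.095) → (133.311,100.331) → (164.471,107.687) → (191.707,90.855) → (199.063,59.695). Closed: final G1 returns to the first vertex.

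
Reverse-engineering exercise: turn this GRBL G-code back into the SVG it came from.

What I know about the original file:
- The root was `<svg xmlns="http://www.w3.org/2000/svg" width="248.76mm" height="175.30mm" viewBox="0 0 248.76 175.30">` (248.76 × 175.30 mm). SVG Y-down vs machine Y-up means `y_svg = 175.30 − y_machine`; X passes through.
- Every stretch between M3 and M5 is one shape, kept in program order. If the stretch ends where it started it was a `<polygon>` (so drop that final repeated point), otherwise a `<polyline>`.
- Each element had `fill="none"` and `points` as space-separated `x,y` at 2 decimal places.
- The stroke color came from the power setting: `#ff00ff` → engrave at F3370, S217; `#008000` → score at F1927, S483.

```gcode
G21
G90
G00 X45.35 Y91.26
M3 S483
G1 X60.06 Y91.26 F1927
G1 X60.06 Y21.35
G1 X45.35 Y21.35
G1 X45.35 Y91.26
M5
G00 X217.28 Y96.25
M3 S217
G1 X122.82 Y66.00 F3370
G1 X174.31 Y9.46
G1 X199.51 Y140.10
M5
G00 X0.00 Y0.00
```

<svg xmlns="http://www.w3.org/2000/svg" width="248.76mm" height="175.30mm" viewBox="0 0 248.76 175.30">
  <polygon points="45.35,84.04 60.06,84.04 60.06,153.95 45.35,153.95" fill="none" stroke="#008000"/>
  <polyline points="217.28,79.05 122.82,109.30 174.31,165.84 199.51,35.20" fill="none" stroke="#ff00ff"/>
</svg>

Machine Y-up, SVG Y-down with viewBox height 175.30, so y_svg = 175.30 − y_machine; X carries over.

Run 1: power S483 maps to stroke `#008000` (score). The run returns to its start, so emit a `<polygon>` with points (Y-flipped): 45.35,84.04 60.06,84.04 60.06,153.95 45.35,153.95.

Run 2: the run's S217 means `#ff00ff` (engrave). The run is open, so emit a `<polyline>` with points (Y-flipped): 217.28,79.05 122.82,109.30 174.31,165.84 199.51,35.20.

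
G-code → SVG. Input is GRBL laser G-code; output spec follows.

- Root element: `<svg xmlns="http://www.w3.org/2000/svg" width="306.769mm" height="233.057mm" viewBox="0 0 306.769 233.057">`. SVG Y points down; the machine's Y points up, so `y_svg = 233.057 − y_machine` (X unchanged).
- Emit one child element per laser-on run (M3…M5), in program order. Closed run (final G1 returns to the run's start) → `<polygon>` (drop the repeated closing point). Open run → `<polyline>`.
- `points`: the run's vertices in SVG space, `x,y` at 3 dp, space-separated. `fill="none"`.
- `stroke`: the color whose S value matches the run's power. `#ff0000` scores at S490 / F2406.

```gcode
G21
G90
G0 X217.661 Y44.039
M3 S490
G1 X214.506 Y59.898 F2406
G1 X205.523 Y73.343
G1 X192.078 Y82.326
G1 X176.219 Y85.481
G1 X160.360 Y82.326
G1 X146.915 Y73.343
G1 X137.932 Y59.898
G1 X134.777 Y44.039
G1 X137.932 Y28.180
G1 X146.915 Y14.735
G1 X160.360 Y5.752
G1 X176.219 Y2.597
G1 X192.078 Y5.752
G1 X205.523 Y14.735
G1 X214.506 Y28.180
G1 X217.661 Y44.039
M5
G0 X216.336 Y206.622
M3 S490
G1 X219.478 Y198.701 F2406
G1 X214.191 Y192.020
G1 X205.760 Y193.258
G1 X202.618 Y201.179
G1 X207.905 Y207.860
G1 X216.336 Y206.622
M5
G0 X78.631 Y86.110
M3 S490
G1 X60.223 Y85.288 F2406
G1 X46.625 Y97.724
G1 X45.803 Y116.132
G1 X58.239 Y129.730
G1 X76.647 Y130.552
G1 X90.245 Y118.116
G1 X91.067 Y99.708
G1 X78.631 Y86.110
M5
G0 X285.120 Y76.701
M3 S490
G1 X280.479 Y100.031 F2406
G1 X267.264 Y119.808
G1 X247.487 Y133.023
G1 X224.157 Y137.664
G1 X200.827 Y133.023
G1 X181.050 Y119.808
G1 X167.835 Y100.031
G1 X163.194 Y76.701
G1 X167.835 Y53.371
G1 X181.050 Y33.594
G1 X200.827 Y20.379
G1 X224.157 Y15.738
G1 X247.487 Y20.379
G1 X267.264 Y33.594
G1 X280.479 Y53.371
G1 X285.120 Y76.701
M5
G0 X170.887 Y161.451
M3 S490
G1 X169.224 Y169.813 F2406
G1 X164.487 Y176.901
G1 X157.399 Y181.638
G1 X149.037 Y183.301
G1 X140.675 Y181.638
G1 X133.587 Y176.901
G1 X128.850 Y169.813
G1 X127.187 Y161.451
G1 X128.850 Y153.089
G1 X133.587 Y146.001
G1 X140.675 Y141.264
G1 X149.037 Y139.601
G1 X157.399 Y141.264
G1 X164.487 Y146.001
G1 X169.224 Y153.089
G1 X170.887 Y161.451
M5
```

<svg xmlns="http://www.w3.org/2000/svg" width="306.769mm" height="233.057mm" viewBox="0 0 306.769 233.057">
  <polygon points="217.661,189.018 214.506,173.159 205.523,159.714 192.078,150.731 176.219,147.576 160.360,150.731 146.915,159.714 137.932,173.159 134.777,189.018 137.932,204.877 146.915,218.322 160.360,227.305 176.219,230.460 192.078,227.305 205.523,218.322 214.506,204.877" fill="none" stroke="#ff0000"/>
  <polygon points="216.336,26.435 219.478,34.356 214.191,41.037 205.760,39.799 202.618,31.878 207.905,25.197" fill="none" stroke="#ff0000"/>
  <polygon points="78.631,146.947 60.223,147.769 46.625,135.333 45.803,116.925 58.239,103.327 76.647,102.505 90.245,114.941 91.067,133.349" fill="none" stroke="#ff0000"/>
  <polygon points="285.120,156.356 280.479,133.026 267.264,113.249 247.487,100.034 224.157,95.393 200.827,100.034 181.050,113.249 167.835,133.026 163.194,156.356 167.835,179.686 181.050,199.463 200.827,212.678 224.157,217.319 247.487,212.678 267.264,199.463 280.479,179.686" fill="none" stroke="#ff0000"/>
  <polygon points="170.887,71.606 169.224,63.244 164.487,56.156 157.399,51.419 149.037,49.756 140.675,51.419 133.587,56.156 128.850,63.244 127.187,71.606 128.850,79.968 133.587,87.056 140.675,91.793 149.037,93.456 157.399,91.793 164.487,87.056 169.224,79.968" fill="none" stroke="#ff0000"/>
</svg>

y_svg = 233.057 − y_m. Every run uses S490, so all elements get stroke `#ff0000` (score).

[1] closed run; points: 217.661,189.018 214.506,173.159 205.523,159.714 192.078,150.731 176.219,147.576 160.360,150.731 146.915,159.714 137.932,173.159 134.777,189.018 137.932,204.877 146.915,218.322 160.360,227.305 176.219,230.460 192.078,227.305 205.523,218.322 214.506,204.877

[2] closed run; points: 216.336,26.435 219.478,34.356 214.191,41.037 205.760,39.799 202.618,31.878 207.905,25.197

[3] closed run; points: 78.631,146.947 60.223,147.769 46.625,135.333 45.803,116.925 58.239,103.327 76.647,102.505 90.245,114.941 91.067,133.349

[4] closed run; points: 285.120,156.356 280.479,133.026 267.264,113.249 247.487,100.034 224.157,95.393 200.827,100.034 181.050,113.249 167.835,133.026 163.194,156.356 167.835,179.686 181.050,199.463 200.827,212.678 224.157,217.319 247.487,212.678 267.264,199.463 280.479,179.686

[5] closed run; points: 170.887,71.606 169.224,63.244 164.487,56.156 157.399,51.419 149.037,49.756 140.675,51.419 133.587,56.156 128.850,63.244 127.187,71.606 128.850,79.968 133.587,87.056 140.675,91.793 149.037,93.456 157.399,91.793 164.487,87.056 169.224,79.968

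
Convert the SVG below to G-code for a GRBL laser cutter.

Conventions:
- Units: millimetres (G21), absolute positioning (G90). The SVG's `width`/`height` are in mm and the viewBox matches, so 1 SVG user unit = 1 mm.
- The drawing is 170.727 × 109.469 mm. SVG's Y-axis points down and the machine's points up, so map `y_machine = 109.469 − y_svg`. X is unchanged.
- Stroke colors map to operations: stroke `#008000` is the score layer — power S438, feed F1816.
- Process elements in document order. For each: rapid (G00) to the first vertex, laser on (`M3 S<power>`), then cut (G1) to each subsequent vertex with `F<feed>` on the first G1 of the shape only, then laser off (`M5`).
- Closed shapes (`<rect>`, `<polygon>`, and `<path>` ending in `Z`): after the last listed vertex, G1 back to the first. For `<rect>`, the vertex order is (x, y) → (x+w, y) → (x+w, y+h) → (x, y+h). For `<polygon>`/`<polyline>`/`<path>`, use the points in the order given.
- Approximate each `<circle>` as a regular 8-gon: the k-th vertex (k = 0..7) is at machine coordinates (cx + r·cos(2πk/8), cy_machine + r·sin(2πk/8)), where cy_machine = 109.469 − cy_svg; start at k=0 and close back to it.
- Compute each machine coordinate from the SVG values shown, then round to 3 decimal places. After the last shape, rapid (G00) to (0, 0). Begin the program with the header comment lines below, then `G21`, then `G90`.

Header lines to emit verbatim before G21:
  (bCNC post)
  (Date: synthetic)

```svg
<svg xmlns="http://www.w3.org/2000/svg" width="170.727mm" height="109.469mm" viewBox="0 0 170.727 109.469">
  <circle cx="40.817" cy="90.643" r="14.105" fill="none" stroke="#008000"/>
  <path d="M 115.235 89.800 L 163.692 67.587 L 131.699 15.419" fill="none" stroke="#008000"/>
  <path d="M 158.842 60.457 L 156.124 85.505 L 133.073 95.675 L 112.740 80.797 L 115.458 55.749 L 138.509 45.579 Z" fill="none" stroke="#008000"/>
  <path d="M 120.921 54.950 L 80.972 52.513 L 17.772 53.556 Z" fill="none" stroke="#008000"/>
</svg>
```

(bCNC post)
(Date: synthetic)
G21
G90
G00 X54.922 Y18.826
M3 S438
G1 X50.791 Y28.800 F1816
G1 X40.817 Y32.931
G1 X30.843 Y28.800
G1 X26.712 Y18.826
G1 X30.843 Y8.852
G1 X40.817 Y4.721
G1 X50.791 Y8.852
G1 X54.922 Y18.826
M5
G00 X115.235 Y19.669
M3 S438
G1 X163.692 Y41.882 F1816
G1 X131.699 Y94.050
M5
G00 X158.842 Y49.012
M3 S438
G1 X156.124 Y23.964 F1816
G1 X133.073 Y13.794
G1 X112.740 Y28.672
G1 X115.458 Y53.720
G1 X138.509 Y63.890
G1 X158.842 Y49.012
M5
G00 X120.921 Y54.519
M3 S438
G1 X80.972 Y56.956 F1816
G1 X17.772 Y55.913
G1 X120.921 Y54.519
M5
G00 X0.000 Y0.000

Since the viewBox matches the mm dimensions, user units are millimetres directly. The only transform is the Y-flip y_m = 109.469 − y_svg.

Shape 1 is a circle drawn with `<circle>`. Its stroke #008000 means score at S438, F1816. After flipping Y the toolpath is (54.922,18.826) → (50.791,28.800) → (40.817,32.931) → (30.843,28.800) → (26.712,18.826) → (30.843,8.852) → (40.817,4.721) → (50.791,8.852) → (54.922,18.826), returning to the start.

Shape 2 is a open polyline drawn with `<path>`. Its stroke #008000 means score at S438, F1816. After flipping Y the toolpath is (115.235,19.669) → (163.692,41.882) → (131.699,94.050).

Shape 3 is a regular polygon drawn with `<path>`. Its stroke #008000 means score at S438, F1816. After flipping Y the toolpath is (158.842,49.012) → (156.124,23.964) → (133.073,13.794) → (112.740,28.672) → (115.458,53.720) → (138.509,63.890) → (158.842,49.012), returning to the start.

Shape 4 is a closed polygon drawn with `<path>`. Its stroke #008000 means score at S438, F1816. After flipping Y the toolpath is (120.921,54.519) → (80.972,56.956) → (17.772,55.913) → (120.921,54.519), returning to the start.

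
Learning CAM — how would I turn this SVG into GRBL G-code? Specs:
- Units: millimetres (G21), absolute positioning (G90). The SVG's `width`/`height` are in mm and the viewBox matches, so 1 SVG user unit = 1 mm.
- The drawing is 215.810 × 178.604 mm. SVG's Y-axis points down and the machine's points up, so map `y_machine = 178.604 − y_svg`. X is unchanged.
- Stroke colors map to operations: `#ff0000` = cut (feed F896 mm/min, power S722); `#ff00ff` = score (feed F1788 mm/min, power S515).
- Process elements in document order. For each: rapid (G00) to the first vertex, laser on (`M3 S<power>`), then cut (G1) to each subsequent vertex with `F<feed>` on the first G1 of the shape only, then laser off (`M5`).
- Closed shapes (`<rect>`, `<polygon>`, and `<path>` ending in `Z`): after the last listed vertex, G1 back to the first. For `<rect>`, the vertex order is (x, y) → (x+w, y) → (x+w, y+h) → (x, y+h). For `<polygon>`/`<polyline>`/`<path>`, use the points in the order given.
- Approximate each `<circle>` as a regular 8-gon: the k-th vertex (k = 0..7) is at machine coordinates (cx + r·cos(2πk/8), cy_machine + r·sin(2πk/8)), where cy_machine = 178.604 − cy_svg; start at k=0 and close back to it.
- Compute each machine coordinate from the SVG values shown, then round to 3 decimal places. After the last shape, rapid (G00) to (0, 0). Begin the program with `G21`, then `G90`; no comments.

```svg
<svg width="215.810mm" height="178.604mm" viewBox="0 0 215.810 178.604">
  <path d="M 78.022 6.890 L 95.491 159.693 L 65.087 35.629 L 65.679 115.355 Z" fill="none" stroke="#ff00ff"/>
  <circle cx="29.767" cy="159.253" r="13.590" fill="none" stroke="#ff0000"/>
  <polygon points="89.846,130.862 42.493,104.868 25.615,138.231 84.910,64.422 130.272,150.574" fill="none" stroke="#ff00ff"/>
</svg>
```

viewBox `0 0 215.810 178.604` with mm width/height → 1 unit = 1 mm. Flip: y_m = 178.604 − y_svg.

**Shape 1** — `<path>` closed polygon, stroke `#ff00ff` → score (S515, F1788). Machine vertices: (78.022,171.714) → (95.491,18.911) → (65.087,142.975) → (65.679,63.249) → (78.022,171.714). Closed: final G1 returns to the first vertex.

**Shape 2** — `<circle>` circle, stroke `#ff0000` → cut (S722, F896). Machine vertices: (43.357,19.351) → (39.377,28.961) → (29.767,32.941) → (20.157,28.961) → (16.177,19.351) → (20.157,9.741) → (29.767,5.761) → (39.377,9.741) → (43.357,19.351). Closed: final G1 returns to the first vertex.

**Shape 3** — `<polygon>` closed polygon, stroke `#ff00ff` → score (S515, F1788). Machine vertices: (89.846,47.742) → (42.493,73.736) → (25.615,40.373) → (84.910,114.182) → (130.272,28.030) → (89.846,47.742). Closed: final G1 returns to the first vertex.

G21
G90
G00 X78.022 Y171.714
M3 S515
G1 X95.491 Y18.911 F1788
G1 X65.087 Y142.975
G1 X65.679 Y63.249
G1 X78.022 Y171.714
M5
G00 X43.357 Y19.351
M3 S722
G1 X39.377 Y28.961 F896
G1 X29.767 Y32.941
G1 X20.157 Y28.961
G1 X16.177 Y19.351
G1 X20.157 Y9.741
G1 X29.767 Y5.761
G1 X39.377 Y9.741
G1 X43.357 Y19.351
M5
G00 X89.846 Y47.742
M3 S515
G1 X42.493 Y73.736 F1788
G1 X25.615 Y40.373
G1 X84.910 Y114.182
G1 X130.272 Y28.030
G1 X89.846 Y47.742
M5
G00 X0.000 Y0.000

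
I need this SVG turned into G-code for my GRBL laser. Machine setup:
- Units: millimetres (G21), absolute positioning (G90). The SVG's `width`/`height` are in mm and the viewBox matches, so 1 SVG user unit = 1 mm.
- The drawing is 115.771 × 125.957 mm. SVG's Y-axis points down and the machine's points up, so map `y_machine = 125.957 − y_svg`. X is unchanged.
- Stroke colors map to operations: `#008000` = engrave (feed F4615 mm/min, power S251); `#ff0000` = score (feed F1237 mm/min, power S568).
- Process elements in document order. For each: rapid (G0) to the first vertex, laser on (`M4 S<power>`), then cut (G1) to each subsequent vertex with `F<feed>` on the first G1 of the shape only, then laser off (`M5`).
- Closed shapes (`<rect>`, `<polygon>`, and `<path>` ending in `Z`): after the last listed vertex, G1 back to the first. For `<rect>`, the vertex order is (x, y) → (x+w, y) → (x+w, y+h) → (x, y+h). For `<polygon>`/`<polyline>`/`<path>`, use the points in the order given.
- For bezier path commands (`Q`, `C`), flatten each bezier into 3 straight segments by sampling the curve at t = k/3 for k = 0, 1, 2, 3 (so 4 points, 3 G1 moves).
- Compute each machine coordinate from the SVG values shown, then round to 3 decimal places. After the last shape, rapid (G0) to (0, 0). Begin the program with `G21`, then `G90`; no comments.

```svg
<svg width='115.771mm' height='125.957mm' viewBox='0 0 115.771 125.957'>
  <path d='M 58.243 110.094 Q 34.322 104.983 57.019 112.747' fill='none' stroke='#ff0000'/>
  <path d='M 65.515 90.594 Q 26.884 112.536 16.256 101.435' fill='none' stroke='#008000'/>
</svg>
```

viewBox `0 0 115.771 125.957` with mm width/height → 1 unit = 1 mm. Flip: y_m = 125.957 − y_svg.

**Shape 1** — `<path>` quadratic bezier, stroke `#ff0000` → score (S568, F1237). Control points (SVG): P0=(58.243,110.094), P1=(34.322,104.983), P2=(57.019,112.747); sampled at t=k/3. Machine vertices: (58.243,15.863) → (47.475,17.840) → (47.067,16.955) → (57.019,13.210). Open path.

**Shape 2** — `<path>` quadratic bezier, stroke `#008000` → engrave (S251, F4615). Control points (SVG): P0=(65.515,90.594), P1=(26.884,112.536), P2=(16.256,101.435); sampled at t=k/3. Machine vertices: (65.515,35.363) → (42.872,24.406) → (26.453,20.793) → (16.256,24.522). Open path.

G21
G90
G0 X58.243 Y15.863
M4 S568
G1 X47.475 Y17.840 F1237
G1 X47.067 Y16.955
G1 X57.019 Y13.210
M5
G0 X65.515 Y35.363
M4 S251
G1 X42.872 Y24.406 F4615
G1 X26.453 Y20.793
G1 X16.256 Y24.522
M5
G0 X0.000 Y0.000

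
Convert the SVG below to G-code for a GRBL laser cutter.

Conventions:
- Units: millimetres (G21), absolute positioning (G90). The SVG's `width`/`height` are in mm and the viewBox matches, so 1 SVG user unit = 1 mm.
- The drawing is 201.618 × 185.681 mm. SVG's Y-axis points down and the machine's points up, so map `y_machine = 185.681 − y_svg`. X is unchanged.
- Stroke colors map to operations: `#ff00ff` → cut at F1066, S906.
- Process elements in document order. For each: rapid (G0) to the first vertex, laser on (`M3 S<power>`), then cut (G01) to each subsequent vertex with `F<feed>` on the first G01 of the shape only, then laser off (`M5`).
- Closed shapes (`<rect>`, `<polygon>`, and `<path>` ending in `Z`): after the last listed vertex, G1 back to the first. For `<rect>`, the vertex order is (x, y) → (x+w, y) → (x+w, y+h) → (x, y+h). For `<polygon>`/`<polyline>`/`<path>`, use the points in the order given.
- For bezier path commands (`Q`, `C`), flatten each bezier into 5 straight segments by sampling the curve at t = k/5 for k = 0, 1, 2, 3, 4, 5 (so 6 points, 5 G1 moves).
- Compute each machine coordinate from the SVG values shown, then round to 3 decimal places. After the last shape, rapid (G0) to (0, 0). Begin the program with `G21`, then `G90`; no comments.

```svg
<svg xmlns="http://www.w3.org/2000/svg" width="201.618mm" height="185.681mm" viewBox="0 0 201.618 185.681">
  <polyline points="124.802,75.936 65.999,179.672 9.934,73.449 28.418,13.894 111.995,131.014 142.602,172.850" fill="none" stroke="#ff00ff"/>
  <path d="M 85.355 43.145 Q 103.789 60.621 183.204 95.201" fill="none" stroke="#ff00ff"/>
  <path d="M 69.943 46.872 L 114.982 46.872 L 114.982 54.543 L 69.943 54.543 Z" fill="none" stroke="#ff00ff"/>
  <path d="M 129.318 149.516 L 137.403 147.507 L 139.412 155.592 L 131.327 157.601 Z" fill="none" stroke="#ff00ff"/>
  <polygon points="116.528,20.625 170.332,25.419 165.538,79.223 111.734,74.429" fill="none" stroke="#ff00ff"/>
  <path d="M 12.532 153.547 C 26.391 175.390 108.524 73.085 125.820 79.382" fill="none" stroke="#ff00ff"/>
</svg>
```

Since the viewBox matches the mm dimensions, user units are millimetres directly. The only transform is the Y-flip y_m = 185.681 − y_svg.

Shape 1 is a open polyline drawn with `<polyline>`. Its stroke #ff00ff means cut at S906, F1066. After flipping Y the toolpath is (124.802,109.745) → (65.999,6.009) → (9.934,112.232) → (28.418,171.787) → (111.995,54.667) → (142.602,12.831).

Shape 2 is a quadratic bezier drawn with `<path>`. Its stroke #ff00ff means cut at S906, F1066. After flipping Y the toolpath is (85.355,142.536) → (95.168,134.861) → (109.859,125.819) → (129.429,115.407) → (153.877,103.628) → (183.204,90.480).

Shape 3 is a rectangle drawn with `<path>`. Its stroke #ff00ff means cut at S906, F1066. After flipping Y the toolpath is (69.943,138.809) → (114.982,138.809) → (114.982,131.138) → (69.943,131.138) → (69.943,138.809), returning to the start.

Shape 4 is a regular polygon drawn with `<path>`. Its stroke #ff00ff means cut at S906, F1066. After flipping Y the toolpath is (129.318,36.165) → (137.403,38.174) → (139.412,30.089) → (131.327,28.080) → (129.318,36.165), returning to the start.

Shape 5 is a regular polygon drawn with `<polygon>`. Its stroke #ff00ff means cut at S906, F1066. After flipping Y the toolpath is (116.528,165.056) → (170.332,160.262) → (165.538,106.458) → (111.734,111.252) → (116.528,165.056), returning to the start.

Shape 6 is a cubic bezier drawn with `<path>`. Its stroke #ff00ff means cut at S906, F1066. After flipping Y the toolpath is (12.532,32.134) → (27.975,32.064) → (53.415,50.617) → (82.462,76.622) → (108.727,98.907) → (125.820,106.299).

G21
G90
G0 X124.802 Y109.745
M3 S906
G01 X65.999 Y6.009 F1066
G01 X9.934 Y112.232
G01 X28.418 Y171.787
G01 X111.995 Y54.667
G01 X142.602 Y12.831
M5
G0 X85.355 Y142.536
M3 S906
G01 X95.168 Y134.861 F1066
G01 X109.859 Y125.819
G01 X129.429 Y115.407
G01 X153.877 Y103.628
G01 X183.204 Y90.480
M5
G0 X69.943 Y138.809
M3 S906
G01 X114.982 Y138.809 F1066
G01 X114.982 Y131.138
G01 X69.943 Y131.138
G01 X69.943 Y138.809
M5
G0 X129.318 Y36.165
M3 S906
G01 X137.403 Y38.174 F1066
G01 X139.412 Y30.089
G01 X131.327 Y28.080
G01 X129.318 Y36.165
M5
G0 X116.528 Y165.056
M3 S906
G01 X170.332 Y160.262 F1066
G01 X165.538 Y106.458
G01 X111.734 Y111.252
G01 X116.528 Y165.056
M5
G0 X12.532 Y32.134
M3 S906
G01 X27.975 Y32.064 F1066
G01 X53.415 Y50.617
G01 X82.462 Y76.622
G01 X108.727 Y98.907
G01 X125.820 Y106.299
M5
G0 X0.000 Y0.000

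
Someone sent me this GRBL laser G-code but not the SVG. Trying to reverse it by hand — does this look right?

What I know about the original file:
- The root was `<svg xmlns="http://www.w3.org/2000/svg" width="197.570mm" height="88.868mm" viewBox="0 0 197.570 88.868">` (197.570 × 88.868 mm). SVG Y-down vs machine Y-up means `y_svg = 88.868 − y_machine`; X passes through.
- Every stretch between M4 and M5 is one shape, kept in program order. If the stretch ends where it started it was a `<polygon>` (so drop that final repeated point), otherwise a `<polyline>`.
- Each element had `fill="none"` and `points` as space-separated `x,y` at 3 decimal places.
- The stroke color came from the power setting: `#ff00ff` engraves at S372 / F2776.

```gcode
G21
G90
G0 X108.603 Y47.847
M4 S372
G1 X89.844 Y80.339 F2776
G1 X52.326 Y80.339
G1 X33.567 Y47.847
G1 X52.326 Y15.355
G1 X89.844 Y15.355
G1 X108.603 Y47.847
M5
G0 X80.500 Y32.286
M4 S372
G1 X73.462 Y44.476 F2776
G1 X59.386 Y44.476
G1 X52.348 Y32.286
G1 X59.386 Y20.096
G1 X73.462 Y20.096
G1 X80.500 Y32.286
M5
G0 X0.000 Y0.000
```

<svg xmlns="http://www.w3.org/2000/svg" width="197.570mm" height="88.868mm" viewBox="0 0 197.570 88.868">
  <polygon points="108.603,41.021 89.844,8.529 52.326,8.529 33.567,41.021 52.326,73.513 89.844,73.513" fill="none" stroke="#ff00ff"/>
  <polygon points="80.500,56.582 73.462,44.392 59.386,44.392 52.348,56.582 59.386,68.772 73.462,68.772" fill="none" stroke="#ff00ff"/>
</svg>

Each laser-on run becomes one SVG element. Flip Y back into SVG space with y_svg = 88.868 − y_machine. Every run uses S372, so all elements get stroke `#ff00ff` (engrave).

Run 1: The run returns to its start, so emit a `<polygon>` with points (Y-flipped): 108.603,41.021 89.844,8.529 52.326,8.529 33.567,41.021 52.326,73.513 89.844,73.513.

Run 2: The run returns to its start, so emit a `<polygon>` with points (Y-flipped): 80.500,56.582 73.462,44.392 59.386,44.392 52.348,56.582 59.386,68.772 73.462,68.772.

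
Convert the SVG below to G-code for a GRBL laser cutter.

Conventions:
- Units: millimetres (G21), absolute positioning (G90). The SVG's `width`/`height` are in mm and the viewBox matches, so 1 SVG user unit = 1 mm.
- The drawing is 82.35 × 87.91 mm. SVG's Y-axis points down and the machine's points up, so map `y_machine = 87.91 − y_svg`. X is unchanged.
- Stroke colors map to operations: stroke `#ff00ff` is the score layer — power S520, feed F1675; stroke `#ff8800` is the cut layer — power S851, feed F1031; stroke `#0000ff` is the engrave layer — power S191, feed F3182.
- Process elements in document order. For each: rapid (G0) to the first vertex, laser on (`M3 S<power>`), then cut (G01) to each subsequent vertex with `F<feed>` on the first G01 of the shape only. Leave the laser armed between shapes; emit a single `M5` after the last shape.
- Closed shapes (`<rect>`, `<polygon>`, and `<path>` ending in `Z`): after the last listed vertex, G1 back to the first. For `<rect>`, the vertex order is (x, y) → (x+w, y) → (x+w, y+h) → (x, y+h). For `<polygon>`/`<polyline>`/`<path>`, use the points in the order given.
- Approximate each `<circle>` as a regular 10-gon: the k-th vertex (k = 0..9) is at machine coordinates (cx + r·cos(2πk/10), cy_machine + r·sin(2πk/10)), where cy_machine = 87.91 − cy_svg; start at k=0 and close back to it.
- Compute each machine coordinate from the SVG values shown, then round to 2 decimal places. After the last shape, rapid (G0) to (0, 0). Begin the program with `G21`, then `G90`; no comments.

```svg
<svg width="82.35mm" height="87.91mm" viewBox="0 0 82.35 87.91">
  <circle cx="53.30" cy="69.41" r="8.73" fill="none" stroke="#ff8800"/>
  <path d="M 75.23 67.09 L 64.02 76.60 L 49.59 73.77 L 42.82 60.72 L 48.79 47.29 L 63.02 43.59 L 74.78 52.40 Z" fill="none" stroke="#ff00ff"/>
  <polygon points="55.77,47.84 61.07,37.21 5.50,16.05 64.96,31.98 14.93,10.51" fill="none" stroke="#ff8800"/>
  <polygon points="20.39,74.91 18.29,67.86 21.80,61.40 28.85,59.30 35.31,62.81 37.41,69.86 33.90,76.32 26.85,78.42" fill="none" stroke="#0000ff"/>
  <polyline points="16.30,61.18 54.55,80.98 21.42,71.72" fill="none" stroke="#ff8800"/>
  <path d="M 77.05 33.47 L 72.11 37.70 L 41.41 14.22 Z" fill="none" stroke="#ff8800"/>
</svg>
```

G21
G90
G0 X62.03 Y18.50
M3 S851
G01 X60.36 Y23.63 F1031
G01 X56.00 Y26.80
G01 X50.60 Y26.80
G01 X46.24 Y23.63
G01 X44.57 Y18.50
G01 X46.24 Y13.37
G01 X50.60 Y10.20
G01 X56.00 Y10.20
G01 X60.36 Y13.37
G01 X62.03 Y18.50
G0 X75.23 Y20.82
M3 S520
G01 X64.02 Y11.31 F1675
G01 X49.59 Y14.14
G01 X42.82 Y27.19
G01 X48.79 Y40.62
G01 X63.02 Y44.32
G01 X74.78 Y35.51
G01 X75.23 Y20.82
G0 X55.77 Y40.07
M3 S851
G01 X61.07 Y50.70 F1031
G01 X5.50 Y71.86
G01 X64.96 Y55.93
G01 X14.93 Y77.40
G01 X55.77 Y40.07
G0 X20.39 Y13.00
M3 S191
G01 X18.29 Y20.05 F3182
G01 X21.80 Y26.51
G01 X28.85 Y28.61
G01 X35.31 Y25.10
G01 X37.41 Y18.05
G01 X33.90 Y11.59
G01 X26.85 Y9.49
G01 X20.39 Y13.00
G0 X16.30 Y26.73
M3 S851
G01 X54.55 Y6.93 F1031
G01 X21.42 Y16.19
G0 X77.05 Y54.44
M3 S851
G01 X72.11 Y50.21 F1031
G01 X41.41 Y73.69
G01 X77.05 Y54.44
M5
G0 X0.00 Y0.00

Since the viewBox matches the mm dimensions, user units are millimetres directly. The only transform is the Y-flip y_m = 87.91 − y_svg.

Shape 1 is a circle drawn with `<circle>`. Its stroke #ff8800 means cut at S851, F1031. After flipping Y the toolpath is (62.03,18.50) → (60.36,23.63) → (56.00,26.80) → (50.60,26.80) → (46.24,23.63) → (44.57,18.50) → (46.24,13.37) → (50.60,10.20) → (56.00,10.20) → (60.36,13.37) → (62.03,18.50), returning to the start.

Shape 2 is a regular polygon drawn with `<path>`. Its stroke #ff00ff means score at S520, F1675. After flipping Y the toolpath is (75.23,20.82) → (64.02,11.31) → (49.59,14.14) → (42.82,27.19) → (48.79,40.62) → (63.02,44.32) → (74.78,35.51) → (75.23,20.82), returning to the start.

Shape 3 is a closed polygon drawn with `<polygon>`. Its stroke #ff8800 means cut at S851, F1031. After flipping Y the toolpath is (55.77,40.07) → (61.07,50.70) → (5.50,71.86) → (64.96,55.93) → (14.93,77.40) → (55.77,40.07), returning to the start.

Shape 4 is a regular polygon drawn with `<polygon>`. Its stroke #0000ff means engrave at S191, F3182. After flipping Y the toolpath is (20.39,13.00) → (18.29,20.05) → (21.80,26.51) → (28.85,28.61) → (35.31,25.10) → (37.41,18.05) → (33.90,11.59) → (26.85,9.49) → (20.39,13.00), returning to the start.

Shape 5 is a open polyline drawn with `<polyline>`. Its stroke #ff8800 means cut at S851, F1031. After flipping Y the toolpath is (16.30,26.73) → (54.55,6.93) → (21.42,16.19).

Shape 6 is a closed polygon drawn with `<path>`. Its stroke #ff8800 means cut at S851, F1031. After flipping Y the toolpath is (77.05,54.44) → (72.11,50.21) → (41.41,73.69) → (77.05,54.44), returning to the start.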